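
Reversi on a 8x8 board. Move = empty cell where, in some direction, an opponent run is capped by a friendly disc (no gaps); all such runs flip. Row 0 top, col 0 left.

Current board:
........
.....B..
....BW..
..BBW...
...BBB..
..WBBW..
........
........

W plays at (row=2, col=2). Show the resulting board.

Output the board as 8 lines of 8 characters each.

Place W at (2,2); scan 8 dirs for brackets.
Dir NW: first cell '.' (not opp) -> no flip
Dir N: first cell '.' (not opp) -> no flip
Dir NE: first cell '.' (not opp) -> no flip
Dir W: first cell '.' (not opp) -> no flip
Dir E: first cell '.' (not opp) -> no flip
Dir SW: first cell '.' (not opp) -> no flip
Dir S: opp run (3,2), next='.' -> no flip
Dir SE: opp run (3,3) (4,4) capped by W -> flip
All flips: (3,3) (4,4)

Answer: ........
.....B..
..W.BW..
..BWW...
...BWB..
..WBBW..
........
........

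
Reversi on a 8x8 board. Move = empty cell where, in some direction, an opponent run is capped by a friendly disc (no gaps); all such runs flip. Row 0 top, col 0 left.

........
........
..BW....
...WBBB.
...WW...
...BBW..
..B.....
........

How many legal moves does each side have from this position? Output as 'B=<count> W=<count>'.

-- B to move --
(1,2): flips 1 -> legal
(1,3): flips 3 -> legal
(1,4): no bracket -> illegal
(2,4): flips 1 -> legal
(3,2): flips 2 -> legal
(4,2): no bracket -> illegal
(4,5): no bracket -> illegal
(4,6): no bracket -> illegal
(5,2): flips 1 -> legal
(5,6): flips 1 -> legal
(6,4): no bracket -> illegal
(6,5): no bracket -> illegal
(6,6): flips 3 -> legal
B mobility = 7
-- W to move --
(1,1): flips 1 -> legal
(1,2): no bracket -> illegal
(1,3): no bracket -> illegal
(2,1): flips 1 -> legal
(2,4): flips 1 -> legal
(2,5): flips 1 -> legal
(2,6): flips 1 -> legal
(2,7): no bracket -> illegal
(3,1): no bracket -> illegal
(3,2): no bracket -> illegal
(3,7): flips 3 -> legal
(4,2): no bracket -> illegal
(4,5): flips 1 -> legal
(4,6): no bracket -> illegal
(4,7): no bracket -> illegal
(5,1): no bracket -> illegal
(5,2): flips 2 -> legal
(6,1): no bracket -> illegal
(6,3): flips 1 -> legal
(6,4): flips 1 -> legal
(6,5): flips 1 -> legal
(7,1): flips 2 -> legal
(7,2): no bracket -> illegal
(7,3): no bracket -> illegal
W mobility = 12

Answer: B=7 W=12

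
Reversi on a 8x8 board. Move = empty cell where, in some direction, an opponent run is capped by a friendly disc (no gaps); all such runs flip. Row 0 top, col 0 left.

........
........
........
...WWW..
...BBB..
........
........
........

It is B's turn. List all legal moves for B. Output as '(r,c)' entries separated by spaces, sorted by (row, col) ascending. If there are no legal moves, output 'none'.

Answer: (2,2) (2,3) (2,4) (2,5) (2,6)

Derivation:
(2,2): flips 1 -> legal
(2,3): flips 2 -> legal
(2,4): flips 1 -> legal
(2,5): flips 2 -> legal
(2,6): flips 1 -> legal
(3,2): no bracket -> illegal
(3,6): no bracket -> illegal
(4,2): no bracket -> illegal
(4,6): no bracket -> illegal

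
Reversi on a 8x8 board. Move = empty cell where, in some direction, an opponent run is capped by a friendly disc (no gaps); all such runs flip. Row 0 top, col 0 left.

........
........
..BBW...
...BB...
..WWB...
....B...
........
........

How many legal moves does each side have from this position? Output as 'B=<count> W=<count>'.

Answer: B=8 W=6

Derivation:
-- B to move --
(1,3): no bracket -> illegal
(1,4): flips 1 -> legal
(1,5): flips 1 -> legal
(2,5): flips 1 -> legal
(3,1): no bracket -> illegal
(3,2): flips 1 -> legal
(3,5): no bracket -> illegal
(4,1): flips 2 -> legal
(5,1): flips 1 -> legal
(5,2): flips 1 -> legal
(5,3): flips 1 -> legal
B mobility = 8
-- W to move --
(1,1): no bracket -> illegal
(1,2): no bracket -> illegal
(1,3): flips 2 -> legal
(1,4): no bracket -> illegal
(2,1): flips 2 -> legal
(2,5): flips 1 -> legal
(3,1): no bracket -> illegal
(3,2): no bracket -> illegal
(3,5): no bracket -> illegal
(4,5): flips 1 -> legal
(5,3): no bracket -> illegal
(5,5): no bracket -> illegal
(6,3): no bracket -> illegal
(6,4): flips 3 -> legal
(6,5): flips 1 -> legal
W mobility = 6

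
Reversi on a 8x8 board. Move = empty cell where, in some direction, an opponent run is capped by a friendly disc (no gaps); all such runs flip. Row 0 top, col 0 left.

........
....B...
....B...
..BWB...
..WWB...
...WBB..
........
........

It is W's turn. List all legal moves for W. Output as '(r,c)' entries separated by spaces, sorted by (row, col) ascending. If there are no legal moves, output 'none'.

Answer: (1,5) (2,1) (2,2) (2,5) (3,1) (3,5) (4,5) (5,6) (6,5) (6,6)

Derivation:
(0,3): no bracket -> illegal
(0,4): no bracket -> illegal
(0,5): no bracket -> illegal
(1,3): no bracket -> illegal
(1,5): flips 1 -> legal
(2,1): flips 1 -> legal
(2,2): flips 1 -> legal
(2,3): no bracket -> illegal
(2,5): flips 1 -> legal
(3,1): flips 1 -> legal
(3,5): flips 2 -> legal
(4,1): no bracket -> illegal
(4,5): flips 1 -> legal
(4,6): no bracket -> illegal
(5,6): flips 2 -> legal
(6,3): no bracket -> illegal
(6,4): no bracket -> illegal
(6,5): flips 1 -> legal
(6,6): flips 2 -> legal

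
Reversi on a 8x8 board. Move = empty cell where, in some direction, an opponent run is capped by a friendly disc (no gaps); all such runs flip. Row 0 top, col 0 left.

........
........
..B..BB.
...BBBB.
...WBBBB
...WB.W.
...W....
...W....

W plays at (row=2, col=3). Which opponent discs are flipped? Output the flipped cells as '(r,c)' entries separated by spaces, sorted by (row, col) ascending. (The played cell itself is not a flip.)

Answer: (3,3) (3,4) (4,5)

Derivation:
Dir NW: first cell '.' (not opp) -> no flip
Dir N: first cell '.' (not opp) -> no flip
Dir NE: first cell '.' (not opp) -> no flip
Dir W: opp run (2,2), next='.' -> no flip
Dir E: first cell '.' (not opp) -> no flip
Dir SW: first cell '.' (not opp) -> no flip
Dir S: opp run (3,3) capped by W -> flip
Dir SE: opp run (3,4) (4,5) capped by W -> flip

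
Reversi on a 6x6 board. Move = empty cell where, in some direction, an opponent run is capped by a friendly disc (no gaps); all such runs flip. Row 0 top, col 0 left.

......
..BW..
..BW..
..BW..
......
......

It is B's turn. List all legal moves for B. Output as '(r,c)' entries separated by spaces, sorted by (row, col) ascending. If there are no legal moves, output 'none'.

(0,2): no bracket -> illegal
(0,3): no bracket -> illegal
(0,4): flips 1 -> legal
(1,4): flips 2 -> legal
(2,4): flips 1 -> legal
(3,4): flips 2 -> legal
(4,2): no bracket -> illegal
(4,3): no bracket -> illegal
(4,4): flips 1 -> legal

Answer: (0,4) (1,4) (2,4) (3,4) (4,4)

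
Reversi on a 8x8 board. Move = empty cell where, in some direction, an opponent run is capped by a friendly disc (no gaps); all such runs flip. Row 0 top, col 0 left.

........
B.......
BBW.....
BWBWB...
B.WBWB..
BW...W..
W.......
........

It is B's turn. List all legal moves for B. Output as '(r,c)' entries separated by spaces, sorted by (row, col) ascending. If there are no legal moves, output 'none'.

Answer: (1,2) (1,3) (2,3) (4,1) (5,2) (5,3) (5,4) (6,2) (6,5) (7,0)

Derivation:
(1,1): no bracket -> illegal
(1,2): flips 1 -> legal
(1,3): flips 2 -> legal
(2,3): flips 2 -> legal
(2,4): no bracket -> illegal
(3,5): no bracket -> illegal
(4,1): flips 2 -> legal
(4,6): no bracket -> illegal
(5,2): flips 2 -> legal
(5,3): flips 2 -> legal
(5,4): flips 1 -> legal
(5,6): no bracket -> illegal
(6,1): no bracket -> illegal
(6,2): flips 1 -> legal
(6,4): no bracket -> illegal
(6,5): flips 1 -> legal
(6,6): no bracket -> illegal
(7,0): flips 1 -> legal
(7,1): no bracket -> illegal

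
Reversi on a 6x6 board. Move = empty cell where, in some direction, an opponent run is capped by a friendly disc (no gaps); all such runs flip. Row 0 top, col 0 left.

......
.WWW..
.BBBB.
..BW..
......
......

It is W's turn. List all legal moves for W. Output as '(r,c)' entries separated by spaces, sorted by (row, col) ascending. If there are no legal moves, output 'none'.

Answer: (1,5) (3,0) (3,1) (3,4) (3,5) (4,2)

Derivation:
(1,0): no bracket -> illegal
(1,4): no bracket -> illegal
(1,5): flips 1 -> legal
(2,0): no bracket -> illegal
(2,5): no bracket -> illegal
(3,0): flips 1 -> legal
(3,1): flips 3 -> legal
(3,4): flips 1 -> legal
(3,5): flips 1 -> legal
(4,1): no bracket -> illegal
(4,2): flips 2 -> legal
(4,3): no bracket -> illegal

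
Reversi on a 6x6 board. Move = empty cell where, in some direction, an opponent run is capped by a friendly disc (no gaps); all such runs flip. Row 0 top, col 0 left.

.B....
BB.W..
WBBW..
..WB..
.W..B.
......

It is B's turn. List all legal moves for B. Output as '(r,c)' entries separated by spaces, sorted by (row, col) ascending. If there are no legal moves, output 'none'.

Answer: (0,3) (0,4) (2,4) (3,0) (3,1) (4,2) (4,3)

Derivation:
(0,2): no bracket -> illegal
(0,3): flips 2 -> legal
(0,4): flips 1 -> legal
(1,2): no bracket -> illegal
(1,4): no bracket -> illegal
(2,4): flips 1 -> legal
(3,0): flips 1 -> legal
(3,1): flips 1 -> legal
(3,4): no bracket -> illegal
(4,0): no bracket -> illegal
(4,2): flips 1 -> legal
(4,3): flips 1 -> legal
(5,0): no bracket -> illegal
(5,1): no bracket -> illegal
(5,2): no bracket -> illegal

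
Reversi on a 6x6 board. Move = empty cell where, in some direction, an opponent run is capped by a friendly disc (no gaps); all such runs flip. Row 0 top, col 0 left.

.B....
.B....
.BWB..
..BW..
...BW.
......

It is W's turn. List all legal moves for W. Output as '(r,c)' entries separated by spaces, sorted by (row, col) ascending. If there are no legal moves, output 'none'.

Answer: (0,0) (1,3) (2,0) (2,4) (3,1) (4,2) (5,3)

Derivation:
(0,0): flips 1 -> legal
(0,2): no bracket -> illegal
(1,0): no bracket -> illegal
(1,2): no bracket -> illegal
(1,3): flips 1 -> legal
(1,4): no bracket -> illegal
(2,0): flips 1 -> legal
(2,4): flips 1 -> legal
(3,0): no bracket -> illegal
(3,1): flips 1 -> legal
(3,4): no bracket -> illegal
(4,1): no bracket -> illegal
(4,2): flips 2 -> legal
(5,2): no bracket -> illegal
(5,3): flips 1 -> legal
(5,4): no bracket -> illegal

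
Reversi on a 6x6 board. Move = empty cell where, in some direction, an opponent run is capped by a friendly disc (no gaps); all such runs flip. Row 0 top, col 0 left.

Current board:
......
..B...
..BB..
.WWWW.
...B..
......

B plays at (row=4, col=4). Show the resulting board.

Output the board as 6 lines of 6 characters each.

Place B at (4,4); scan 8 dirs for brackets.
Dir NW: opp run (3,3) capped by B -> flip
Dir N: opp run (3,4), next='.' -> no flip
Dir NE: first cell '.' (not opp) -> no flip
Dir W: first cell 'B' (not opp) -> no flip
Dir E: first cell '.' (not opp) -> no flip
Dir SW: first cell '.' (not opp) -> no flip
Dir S: first cell '.' (not opp) -> no flip
Dir SE: first cell '.' (not opp) -> no flip
All flips: (3,3)

Answer: ......
..B...
..BB..
.WWBW.
...BB.
......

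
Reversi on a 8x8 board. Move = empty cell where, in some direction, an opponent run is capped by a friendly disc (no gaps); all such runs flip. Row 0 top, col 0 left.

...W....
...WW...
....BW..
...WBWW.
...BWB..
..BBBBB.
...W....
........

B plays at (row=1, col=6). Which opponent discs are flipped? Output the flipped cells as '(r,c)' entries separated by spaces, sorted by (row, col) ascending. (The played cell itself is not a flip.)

Dir NW: first cell '.' (not opp) -> no flip
Dir N: first cell '.' (not opp) -> no flip
Dir NE: first cell '.' (not opp) -> no flip
Dir W: first cell '.' (not opp) -> no flip
Dir E: first cell '.' (not opp) -> no flip
Dir SW: opp run (2,5) capped by B -> flip
Dir S: first cell '.' (not opp) -> no flip
Dir SE: first cell '.' (not opp) -> no flip

Answer: (2,5)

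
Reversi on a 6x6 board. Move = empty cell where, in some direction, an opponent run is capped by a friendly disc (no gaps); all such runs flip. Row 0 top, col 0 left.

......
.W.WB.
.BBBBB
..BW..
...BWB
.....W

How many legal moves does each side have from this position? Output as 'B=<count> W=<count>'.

-- B to move --
(0,0): flips 1 -> legal
(0,1): flips 1 -> legal
(0,2): flips 1 -> legal
(0,3): flips 1 -> legal
(0,4): flips 1 -> legal
(1,0): no bracket -> illegal
(1,2): flips 1 -> legal
(2,0): no bracket -> illegal
(3,4): flips 1 -> legal
(3,5): no bracket -> illegal
(4,2): flips 1 -> legal
(5,3): no bracket -> illegal
(5,4): no bracket -> illegal
B mobility = 8
-- W to move --
(0,3): no bracket -> illegal
(0,4): no bracket -> illegal
(0,5): no bracket -> illegal
(1,0): no bracket -> illegal
(1,2): no bracket -> illegal
(1,5): flips 2 -> legal
(2,0): no bracket -> illegal
(3,0): no bracket -> illegal
(3,1): flips 3 -> legal
(3,4): no bracket -> illegal
(3,5): flips 2 -> legal
(4,1): no bracket -> illegal
(4,2): flips 1 -> legal
(5,2): no bracket -> illegal
(5,3): flips 1 -> legal
(5,4): no bracket -> illegal
W mobility = 5

Answer: B=8 W=5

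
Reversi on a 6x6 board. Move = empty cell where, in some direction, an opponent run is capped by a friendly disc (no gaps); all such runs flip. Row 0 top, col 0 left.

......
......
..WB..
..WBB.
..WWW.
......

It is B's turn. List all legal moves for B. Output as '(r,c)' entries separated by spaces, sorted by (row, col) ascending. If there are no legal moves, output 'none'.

(1,1): flips 1 -> legal
(1,2): no bracket -> illegal
(1,3): no bracket -> illegal
(2,1): flips 1 -> legal
(3,1): flips 1 -> legal
(3,5): no bracket -> illegal
(4,1): flips 1 -> legal
(4,5): no bracket -> illegal
(5,1): flips 1 -> legal
(5,2): flips 1 -> legal
(5,3): flips 1 -> legal
(5,4): flips 1 -> legal
(5,5): flips 1 -> legal

Answer: (1,1) (2,1) (3,1) (4,1) (5,1) (5,2) (5,3) (5,4) (5,5)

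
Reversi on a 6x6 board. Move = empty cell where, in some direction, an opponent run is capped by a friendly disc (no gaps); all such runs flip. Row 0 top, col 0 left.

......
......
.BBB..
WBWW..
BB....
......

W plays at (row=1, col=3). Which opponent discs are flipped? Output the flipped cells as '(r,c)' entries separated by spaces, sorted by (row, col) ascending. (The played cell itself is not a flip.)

Dir NW: first cell '.' (not opp) -> no flip
Dir N: first cell '.' (not opp) -> no flip
Dir NE: first cell '.' (not opp) -> no flip
Dir W: first cell '.' (not opp) -> no flip
Dir E: first cell '.' (not opp) -> no flip
Dir SW: opp run (2,2) (3,1) (4,0), next=edge -> no flip
Dir S: opp run (2,3) capped by W -> flip
Dir SE: first cell '.' (not opp) -> no flip

Answer: (2,3)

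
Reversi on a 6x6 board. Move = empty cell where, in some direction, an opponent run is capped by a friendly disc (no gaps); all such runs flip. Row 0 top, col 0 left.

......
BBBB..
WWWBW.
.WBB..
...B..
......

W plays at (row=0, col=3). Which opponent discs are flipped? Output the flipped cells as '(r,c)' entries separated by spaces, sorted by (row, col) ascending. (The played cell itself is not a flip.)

Dir NW: edge -> no flip
Dir N: edge -> no flip
Dir NE: edge -> no flip
Dir W: first cell '.' (not opp) -> no flip
Dir E: first cell '.' (not opp) -> no flip
Dir SW: opp run (1,2) capped by W -> flip
Dir S: opp run (1,3) (2,3) (3,3) (4,3), next='.' -> no flip
Dir SE: first cell '.' (not opp) -> no flip

Answer: (1,2)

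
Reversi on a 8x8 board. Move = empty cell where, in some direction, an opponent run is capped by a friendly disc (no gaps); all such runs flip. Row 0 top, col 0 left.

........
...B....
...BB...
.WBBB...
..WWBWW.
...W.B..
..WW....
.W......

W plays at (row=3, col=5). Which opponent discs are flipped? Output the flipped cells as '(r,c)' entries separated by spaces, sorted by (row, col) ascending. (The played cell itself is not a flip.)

Answer: (3,2) (3,3) (3,4) (4,4)

Derivation:
Dir NW: opp run (2,4) (1,3), next='.' -> no flip
Dir N: first cell '.' (not opp) -> no flip
Dir NE: first cell '.' (not opp) -> no flip
Dir W: opp run (3,4) (3,3) (3,2) capped by W -> flip
Dir E: first cell '.' (not opp) -> no flip
Dir SW: opp run (4,4) capped by W -> flip
Dir S: first cell 'W' (not opp) -> no flip
Dir SE: first cell 'W' (not opp) -> no flip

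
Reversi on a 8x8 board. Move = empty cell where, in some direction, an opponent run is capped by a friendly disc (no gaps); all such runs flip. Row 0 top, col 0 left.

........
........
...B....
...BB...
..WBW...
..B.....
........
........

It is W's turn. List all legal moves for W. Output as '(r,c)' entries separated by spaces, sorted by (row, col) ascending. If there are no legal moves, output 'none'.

(1,2): no bracket -> illegal
(1,3): no bracket -> illegal
(1,4): no bracket -> illegal
(2,2): flips 1 -> legal
(2,4): flips 2 -> legal
(2,5): no bracket -> illegal
(3,2): no bracket -> illegal
(3,5): no bracket -> illegal
(4,1): no bracket -> illegal
(4,5): no bracket -> illegal
(5,1): no bracket -> illegal
(5,3): no bracket -> illegal
(5,4): no bracket -> illegal
(6,1): no bracket -> illegal
(6,2): flips 1 -> legal
(6,3): no bracket -> illegal

Answer: (2,2) (2,4) (6,2)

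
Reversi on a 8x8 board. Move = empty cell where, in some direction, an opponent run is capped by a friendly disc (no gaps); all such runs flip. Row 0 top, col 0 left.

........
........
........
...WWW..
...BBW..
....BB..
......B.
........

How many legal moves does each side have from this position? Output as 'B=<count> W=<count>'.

-- B to move --
(2,2): flips 1 -> legal
(2,3): flips 1 -> legal
(2,4): flips 1 -> legal
(2,5): flips 3 -> legal
(2,6): flips 1 -> legal
(3,2): no bracket -> illegal
(3,6): flips 1 -> legal
(4,2): no bracket -> illegal
(4,6): flips 1 -> legal
(5,6): no bracket -> illegal
B mobility = 7
-- W to move --
(3,2): no bracket -> illegal
(4,2): flips 2 -> legal
(4,6): no bracket -> illegal
(5,2): flips 1 -> legal
(5,3): flips 2 -> legal
(5,6): no bracket -> illegal
(5,7): no bracket -> illegal
(6,3): flips 1 -> legal
(6,4): flips 2 -> legal
(6,5): flips 1 -> legal
(6,7): no bracket -> illegal
(7,5): no bracket -> illegal
(7,6): no bracket -> illegal
(7,7): flips 3 -> legal
W mobility = 7

Answer: B=7 W=7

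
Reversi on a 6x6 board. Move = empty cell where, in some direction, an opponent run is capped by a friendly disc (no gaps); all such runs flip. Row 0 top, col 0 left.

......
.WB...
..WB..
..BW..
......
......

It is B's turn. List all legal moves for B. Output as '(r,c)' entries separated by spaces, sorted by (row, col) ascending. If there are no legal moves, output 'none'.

Answer: (1,0) (2,1) (3,4) (4,3)

Derivation:
(0,0): no bracket -> illegal
(0,1): no bracket -> illegal
(0,2): no bracket -> illegal
(1,0): flips 1 -> legal
(1,3): no bracket -> illegal
(2,0): no bracket -> illegal
(2,1): flips 1 -> legal
(2,4): no bracket -> illegal
(3,1): no bracket -> illegal
(3,4): flips 1 -> legal
(4,2): no bracket -> illegal
(4,3): flips 1 -> legal
(4,4): no bracket -> illegal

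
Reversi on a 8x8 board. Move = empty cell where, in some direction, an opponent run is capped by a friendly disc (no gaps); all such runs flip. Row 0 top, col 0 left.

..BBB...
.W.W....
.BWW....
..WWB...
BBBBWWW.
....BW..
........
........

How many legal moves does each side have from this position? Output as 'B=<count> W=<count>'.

-- B to move --
(0,0): no bracket -> illegal
(0,1): flips 1 -> legal
(1,0): no bracket -> illegal
(1,2): flips 3 -> legal
(1,4): flips 2 -> legal
(2,0): flips 1 -> legal
(2,4): flips 4 -> legal
(3,1): flips 4 -> legal
(3,5): no bracket -> illegal
(3,6): flips 1 -> legal
(3,7): no bracket -> illegal
(4,7): flips 3 -> legal
(5,3): no bracket -> illegal
(5,6): flips 2 -> legal
(5,7): no bracket -> illegal
(6,4): no bracket -> illegal
(6,5): no bracket -> illegal
(6,6): no bracket -> illegal
B mobility = 9
-- W to move --
(0,1): no bracket -> illegal
(0,5): no bracket -> illegal
(1,0): flips 1 -> legal
(1,2): no bracket -> illegal
(1,4): no bracket -> illegal
(1,5): no bracket -> illegal
(2,0): flips 1 -> legal
(2,4): flips 1 -> legal
(2,5): no bracket -> illegal
(3,0): no bracket -> illegal
(3,1): flips 1 -> legal
(3,5): flips 1 -> legal
(5,0): flips 1 -> legal
(5,1): flips 1 -> legal
(5,2): flips 1 -> legal
(5,3): flips 2 -> legal
(6,3): flips 1 -> legal
(6,4): flips 1 -> legal
(6,5): flips 2 -> legal
W mobility = 12

Answer: B=9 W=12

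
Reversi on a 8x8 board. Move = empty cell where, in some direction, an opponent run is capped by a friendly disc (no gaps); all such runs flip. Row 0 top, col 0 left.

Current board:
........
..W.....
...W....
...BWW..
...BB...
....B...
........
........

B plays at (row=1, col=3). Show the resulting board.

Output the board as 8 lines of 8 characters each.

Answer: ........
..WB....
...B....
...BWW..
...BB...
....B...
........
........

Derivation:
Place B at (1,3); scan 8 dirs for brackets.
Dir NW: first cell '.' (not opp) -> no flip
Dir N: first cell '.' (not opp) -> no flip
Dir NE: first cell '.' (not opp) -> no flip
Dir W: opp run (1,2), next='.' -> no flip
Dir E: first cell '.' (not opp) -> no flip
Dir SW: first cell '.' (not opp) -> no flip
Dir S: opp run (2,3) capped by B -> flip
Dir SE: first cell '.' (not opp) -> no flip
All flips: (2,3)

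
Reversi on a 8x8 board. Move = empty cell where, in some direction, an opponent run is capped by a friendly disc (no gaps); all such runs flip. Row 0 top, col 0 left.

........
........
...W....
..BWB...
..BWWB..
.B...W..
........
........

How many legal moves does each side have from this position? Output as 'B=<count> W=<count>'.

Answer: B=6 W=9

Derivation:
-- B to move --
(1,2): flips 1 -> legal
(1,3): no bracket -> illegal
(1,4): flips 1 -> legal
(2,2): no bracket -> illegal
(2,4): flips 1 -> legal
(3,5): no bracket -> illegal
(4,6): no bracket -> illegal
(5,2): flips 1 -> legal
(5,3): no bracket -> illegal
(5,4): flips 2 -> legal
(5,6): no bracket -> illegal
(6,4): no bracket -> illegal
(6,5): flips 1 -> legal
(6,6): no bracket -> illegal
B mobility = 6
-- W to move --
(2,1): flips 1 -> legal
(2,2): no bracket -> illegal
(2,4): flips 1 -> legal
(2,5): flips 1 -> legal
(3,1): flips 1 -> legal
(3,5): flips 2 -> legal
(3,6): no bracket -> illegal
(4,0): no bracket -> illegal
(4,1): flips 2 -> legal
(4,6): flips 1 -> legal
(5,0): no bracket -> illegal
(5,2): no bracket -> illegal
(5,3): no bracket -> illegal
(5,4): no bracket -> illegal
(5,6): flips 2 -> legal
(6,0): flips 2 -> legal
(6,1): no bracket -> illegal
(6,2): no bracket -> illegal
W mobility = 9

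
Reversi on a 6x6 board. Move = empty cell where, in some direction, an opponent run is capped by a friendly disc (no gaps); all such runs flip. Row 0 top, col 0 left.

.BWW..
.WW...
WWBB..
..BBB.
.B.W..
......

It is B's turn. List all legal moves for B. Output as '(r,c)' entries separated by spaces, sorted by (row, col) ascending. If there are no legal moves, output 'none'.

(0,0): flips 1 -> legal
(0,4): flips 2 -> legal
(1,0): flips 1 -> legal
(1,3): no bracket -> illegal
(1,4): no bracket -> illegal
(3,0): no bracket -> illegal
(3,1): flips 2 -> legal
(4,2): no bracket -> illegal
(4,4): no bracket -> illegal
(5,2): flips 1 -> legal
(5,3): flips 1 -> legal
(5,4): flips 1 -> legal

Answer: (0,0) (0,4) (1,0) (3,1) (5,2) (5,3) (5,4)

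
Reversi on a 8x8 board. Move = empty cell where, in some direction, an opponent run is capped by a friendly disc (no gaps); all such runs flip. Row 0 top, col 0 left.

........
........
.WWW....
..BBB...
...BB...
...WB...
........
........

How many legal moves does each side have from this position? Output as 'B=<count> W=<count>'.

-- B to move --
(1,0): flips 1 -> legal
(1,1): flips 1 -> legal
(1,2): flips 2 -> legal
(1,3): flips 1 -> legal
(1,4): flips 1 -> legal
(2,0): no bracket -> illegal
(2,4): no bracket -> illegal
(3,0): no bracket -> illegal
(3,1): no bracket -> illegal
(4,2): no bracket -> illegal
(5,2): flips 1 -> legal
(6,2): flips 1 -> legal
(6,3): flips 1 -> legal
(6,4): no bracket -> illegal
B mobility = 8
-- W to move --
(2,4): no bracket -> illegal
(2,5): no bracket -> illegal
(3,1): no bracket -> illegal
(3,5): flips 1 -> legal
(4,1): flips 1 -> legal
(4,2): flips 1 -> legal
(4,5): flips 1 -> legal
(5,2): no bracket -> illegal
(5,5): flips 3 -> legal
(6,3): no bracket -> illegal
(6,4): no bracket -> illegal
(6,5): flips 3 -> legal
W mobility = 6

Answer: B=8 W=6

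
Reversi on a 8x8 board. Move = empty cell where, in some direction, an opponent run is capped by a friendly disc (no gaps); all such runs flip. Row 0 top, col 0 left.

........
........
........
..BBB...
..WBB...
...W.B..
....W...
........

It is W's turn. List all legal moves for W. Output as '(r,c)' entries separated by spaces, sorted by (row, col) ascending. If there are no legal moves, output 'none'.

Answer: (2,2) (2,3) (2,4) (3,5) (4,5) (4,6)

Derivation:
(2,1): no bracket -> illegal
(2,2): flips 1 -> legal
(2,3): flips 2 -> legal
(2,4): flips 1 -> legal
(2,5): no bracket -> illegal
(3,1): no bracket -> illegal
(3,5): flips 1 -> legal
(4,1): no bracket -> illegal
(4,5): flips 2 -> legal
(4,6): flips 1 -> legal
(5,2): no bracket -> illegal
(5,4): no bracket -> illegal
(5,6): no bracket -> illegal
(6,5): no bracket -> illegal
(6,6): no bracket -> illegal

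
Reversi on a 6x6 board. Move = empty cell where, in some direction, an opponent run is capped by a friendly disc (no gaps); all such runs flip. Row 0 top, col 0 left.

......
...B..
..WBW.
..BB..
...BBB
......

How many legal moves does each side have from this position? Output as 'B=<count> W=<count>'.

-- B to move --
(1,1): flips 1 -> legal
(1,2): flips 1 -> legal
(1,4): no bracket -> illegal
(1,5): flips 1 -> legal
(2,1): flips 1 -> legal
(2,5): flips 1 -> legal
(3,1): flips 1 -> legal
(3,4): no bracket -> illegal
(3,5): flips 1 -> legal
B mobility = 7
-- W to move --
(0,2): flips 1 -> legal
(0,3): no bracket -> illegal
(0,4): flips 1 -> legal
(1,2): no bracket -> illegal
(1,4): no bracket -> illegal
(2,1): no bracket -> illegal
(3,1): no bracket -> illegal
(3,4): no bracket -> illegal
(3,5): no bracket -> illegal
(4,1): no bracket -> illegal
(4,2): flips 2 -> legal
(5,2): no bracket -> illegal
(5,3): no bracket -> illegal
(5,4): no bracket -> illegal
(5,5): flips 2 -> legal
W mobility = 4

Answer: B=7 W=4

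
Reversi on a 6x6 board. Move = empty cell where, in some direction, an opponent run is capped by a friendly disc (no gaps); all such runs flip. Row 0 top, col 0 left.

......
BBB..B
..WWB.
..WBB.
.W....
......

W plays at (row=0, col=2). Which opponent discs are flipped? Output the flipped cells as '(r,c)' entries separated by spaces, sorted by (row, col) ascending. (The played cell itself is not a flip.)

Dir NW: edge -> no flip
Dir N: edge -> no flip
Dir NE: edge -> no flip
Dir W: first cell '.' (not opp) -> no flip
Dir E: first cell '.' (not opp) -> no flip
Dir SW: opp run (1,1), next='.' -> no flip
Dir S: opp run (1,2) capped by W -> flip
Dir SE: first cell '.' (not opp) -> no flip

Answer: (1,2)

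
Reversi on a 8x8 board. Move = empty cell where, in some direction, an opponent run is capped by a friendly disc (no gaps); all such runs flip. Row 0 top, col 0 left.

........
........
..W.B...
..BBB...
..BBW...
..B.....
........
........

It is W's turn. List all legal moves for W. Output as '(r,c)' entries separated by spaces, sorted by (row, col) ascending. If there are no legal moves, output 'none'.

(1,3): no bracket -> illegal
(1,4): flips 2 -> legal
(1,5): no bracket -> illegal
(2,1): no bracket -> illegal
(2,3): no bracket -> illegal
(2,5): no bracket -> illegal
(3,1): no bracket -> illegal
(3,5): no bracket -> illegal
(4,1): flips 2 -> legal
(4,5): no bracket -> illegal
(5,1): no bracket -> illegal
(5,3): no bracket -> illegal
(5,4): no bracket -> illegal
(6,1): no bracket -> illegal
(6,2): flips 3 -> legal
(6,3): no bracket -> illegal

Answer: (1,4) (4,1) (6,2)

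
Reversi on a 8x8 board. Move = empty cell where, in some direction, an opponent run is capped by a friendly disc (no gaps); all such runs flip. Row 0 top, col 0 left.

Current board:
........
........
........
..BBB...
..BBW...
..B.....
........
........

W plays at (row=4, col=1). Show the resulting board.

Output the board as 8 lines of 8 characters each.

Place W at (4,1); scan 8 dirs for brackets.
Dir NW: first cell '.' (not opp) -> no flip
Dir N: first cell '.' (not opp) -> no flip
Dir NE: opp run (3,2), next='.' -> no flip
Dir W: first cell '.' (not opp) -> no flip
Dir E: opp run (4,2) (4,3) capped by W -> flip
Dir SW: first cell '.' (not opp) -> no flip
Dir S: first cell '.' (not opp) -> no flip
Dir SE: opp run (5,2), next='.' -> no flip
All flips: (4,2) (4,3)

Answer: ........
........
........
..BBB...
.WWWW...
..B.....
........
........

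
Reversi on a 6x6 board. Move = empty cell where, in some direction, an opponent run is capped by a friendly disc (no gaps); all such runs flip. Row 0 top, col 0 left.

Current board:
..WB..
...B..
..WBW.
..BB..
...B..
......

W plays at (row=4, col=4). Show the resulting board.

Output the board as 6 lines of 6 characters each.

Place W at (4,4); scan 8 dirs for brackets.
Dir NW: opp run (3,3) capped by W -> flip
Dir N: first cell '.' (not opp) -> no flip
Dir NE: first cell '.' (not opp) -> no flip
Dir W: opp run (4,3), next='.' -> no flip
Dir E: first cell '.' (not opp) -> no flip
Dir SW: first cell '.' (not opp) -> no flip
Dir S: first cell '.' (not opp) -> no flip
Dir SE: first cell '.' (not opp) -> no flip
All flips: (3,3)

Answer: ..WB..
...B..
..WBW.
..BW..
...BW.
......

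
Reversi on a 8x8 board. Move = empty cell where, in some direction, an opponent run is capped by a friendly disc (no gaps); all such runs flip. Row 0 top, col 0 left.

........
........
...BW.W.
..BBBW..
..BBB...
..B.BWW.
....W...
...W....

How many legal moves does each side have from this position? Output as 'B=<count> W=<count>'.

-- B to move --
(1,3): no bracket -> illegal
(1,4): flips 1 -> legal
(1,5): flips 1 -> legal
(1,6): no bracket -> illegal
(1,7): flips 2 -> legal
(2,5): flips 1 -> legal
(2,7): no bracket -> illegal
(3,6): flips 1 -> legal
(3,7): no bracket -> illegal
(4,5): no bracket -> illegal
(4,6): no bracket -> illegal
(4,7): no bracket -> illegal
(5,3): no bracket -> illegal
(5,7): flips 2 -> legal
(6,2): no bracket -> illegal
(6,3): no bracket -> illegal
(6,5): no bracket -> illegal
(6,6): flips 1 -> legal
(6,7): no bracket -> illegal
(7,2): no bracket -> illegal
(7,4): flips 1 -> legal
(7,5): no bracket -> illegal
B mobility = 8
-- W to move --
(1,2): no bracket -> illegal
(1,3): no bracket -> illegal
(1,4): no bracket -> illegal
(2,1): no bracket -> illegal
(2,2): flips 3 -> legal
(2,5): no bracket -> illegal
(3,1): flips 3 -> legal
(4,1): no bracket -> illegal
(4,5): no bracket -> illegal
(5,1): flips 2 -> legal
(5,3): flips 2 -> legal
(6,1): no bracket -> illegal
(6,2): no bracket -> illegal
(6,3): no bracket -> illegal
(6,5): no bracket -> illegal
W mobility = 4

Answer: B=8 W=4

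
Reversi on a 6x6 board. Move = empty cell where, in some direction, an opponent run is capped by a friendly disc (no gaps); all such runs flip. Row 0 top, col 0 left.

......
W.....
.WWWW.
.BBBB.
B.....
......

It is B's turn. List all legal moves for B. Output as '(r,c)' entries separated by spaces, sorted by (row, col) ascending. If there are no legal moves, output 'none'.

(0,0): no bracket -> illegal
(0,1): no bracket -> illegal
(1,1): flips 2 -> legal
(1,2): flips 2 -> legal
(1,3): flips 2 -> legal
(1,4): flips 2 -> legal
(1,5): flips 1 -> legal
(2,0): no bracket -> illegal
(2,5): no bracket -> illegal
(3,0): no bracket -> illegal
(3,5): no bracket -> illegal

Answer: (1,1) (1,2) (1,3) (1,4) (1,5)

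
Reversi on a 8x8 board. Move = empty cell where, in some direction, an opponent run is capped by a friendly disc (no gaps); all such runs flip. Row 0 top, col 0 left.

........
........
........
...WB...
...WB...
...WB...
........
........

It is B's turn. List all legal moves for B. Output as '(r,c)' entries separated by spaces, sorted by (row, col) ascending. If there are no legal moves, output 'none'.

Answer: (2,2) (3,2) (4,2) (5,2) (6,2)

Derivation:
(2,2): flips 1 -> legal
(2,3): no bracket -> illegal
(2,4): no bracket -> illegal
(3,2): flips 2 -> legal
(4,2): flips 1 -> legal
(5,2): flips 2 -> legal
(6,2): flips 1 -> legal
(6,3): no bracket -> illegal
(6,4): no bracket -> illegal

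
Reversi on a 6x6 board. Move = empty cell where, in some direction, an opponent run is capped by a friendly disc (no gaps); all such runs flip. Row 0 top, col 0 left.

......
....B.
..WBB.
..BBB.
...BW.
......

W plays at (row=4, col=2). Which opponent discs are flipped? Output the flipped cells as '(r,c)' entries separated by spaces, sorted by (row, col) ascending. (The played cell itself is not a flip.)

Answer: (3,2) (4,3)

Derivation:
Dir NW: first cell '.' (not opp) -> no flip
Dir N: opp run (3,2) capped by W -> flip
Dir NE: opp run (3,3) (2,4), next='.' -> no flip
Dir W: first cell '.' (not opp) -> no flip
Dir E: opp run (4,3) capped by W -> flip
Dir SW: first cell '.' (not opp) -> no flip
Dir S: first cell '.' (not opp) -> no flip
Dir SE: first cell '.' (not opp) -> no flip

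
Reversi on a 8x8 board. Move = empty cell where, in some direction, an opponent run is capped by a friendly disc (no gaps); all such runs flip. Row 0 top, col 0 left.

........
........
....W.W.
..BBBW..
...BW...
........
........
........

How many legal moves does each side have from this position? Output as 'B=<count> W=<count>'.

-- B to move --
(1,3): no bracket -> illegal
(1,4): flips 1 -> legal
(1,5): flips 1 -> legal
(1,6): no bracket -> illegal
(1,7): no bracket -> illegal
(2,3): no bracket -> illegal
(2,5): no bracket -> illegal
(2,7): no bracket -> illegal
(3,6): flips 1 -> legal
(3,7): no bracket -> illegal
(4,5): flips 1 -> legal
(4,6): no bracket -> illegal
(5,3): no bracket -> illegal
(5,4): flips 1 -> legal
(5,5): flips 1 -> legal
B mobility = 6
-- W to move --
(2,1): no bracket -> illegal
(2,2): flips 1 -> legal
(2,3): no bracket -> illegal
(2,5): no bracket -> illegal
(3,1): flips 3 -> legal
(4,1): no bracket -> illegal
(4,2): flips 2 -> legal
(4,5): no bracket -> illegal
(5,2): no bracket -> illegal
(5,3): no bracket -> illegal
(5,4): no bracket -> illegal
W mobility = 3

Answer: B=6 W=3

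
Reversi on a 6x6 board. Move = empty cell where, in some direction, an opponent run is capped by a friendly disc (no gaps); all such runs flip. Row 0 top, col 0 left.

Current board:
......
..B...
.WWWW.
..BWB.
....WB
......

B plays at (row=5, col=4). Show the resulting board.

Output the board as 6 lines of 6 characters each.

Place B at (5,4); scan 8 dirs for brackets.
Dir NW: first cell '.' (not opp) -> no flip
Dir N: opp run (4,4) capped by B -> flip
Dir NE: first cell 'B' (not opp) -> no flip
Dir W: first cell '.' (not opp) -> no flip
Dir E: first cell '.' (not opp) -> no flip
Dir SW: edge -> no flip
Dir S: edge -> no flip
Dir SE: edge -> no flip
All flips: (4,4)

Answer: ......
..B...
.WWWW.
..BWB.
....BB
....B.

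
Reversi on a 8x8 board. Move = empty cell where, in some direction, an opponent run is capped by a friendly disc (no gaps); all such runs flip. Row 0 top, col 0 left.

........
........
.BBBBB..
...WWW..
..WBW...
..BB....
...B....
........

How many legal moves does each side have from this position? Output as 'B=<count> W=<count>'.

Answer: B=9 W=10

Derivation:
-- B to move --
(2,6): flips 2 -> legal
(3,1): flips 1 -> legal
(3,2): flips 1 -> legal
(3,6): no bracket -> illegal
(4,1): flips 1 -> legal
(4,5): flips 3 -> legal
(4,6): flips 1 -> legal
(5,1): flips 2 -> legal
(5,4): flips 2 -> legal
(5,5): flips 2 -> legal
B mobility = 9
-- W to move --
(1,0): no bracket -> illegal
(1,1): flips 1 -> legal
(1,2): flips 1 -> legal
(1,3): flips 2 -> legal
(1,4): flips 1 -> legal
(1,5): flips 2 -> legal
(1,6): flips 1 -> legal
(2,0): no bracket -> illegal
(2,6): no bracket -> illegal
(3,0): no bracket -> illegal
(3,1): no bracket -> illegal
(3,2): no bracket -> illegal
(3,6): no bracket -> illegal
(4,1): no bracket -> illegal
(5,1): no bracket -> illegal
(5,4): no bracket -> illegal
(6,1): flips 2 -> legal
(6,2): flips 2 -> legal
(6,4): flips 1 -> legal
(7,2): no bracket -> illegal
(7,3): flips 3 -> legal
(7,4): no bracket -> illegal
W mobility = 10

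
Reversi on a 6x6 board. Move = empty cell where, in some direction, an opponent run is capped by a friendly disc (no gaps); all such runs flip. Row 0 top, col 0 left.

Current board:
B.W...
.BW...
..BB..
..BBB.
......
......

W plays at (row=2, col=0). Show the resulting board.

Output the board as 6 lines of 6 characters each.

Place W at (2,0); scan 8 dirs for brackets.
Dir NW: edge -> no flip
Dir N: first cell '.' (not opp) -> no flip
Dir NE: opp run (1,1) capped by W -> flip
Dir W: edge -> no flip
Dir E: first cell '.' (not opp) -> no flip
Dir SW: edge -> no flip
Dir S: first cell '.' (not opp) -> no flip
Dir SE: first cell '.' (not opp) -> no flip
All flips: (1,1)

Answer: B.W...
.WW...
W.BB..
..BBB.
......
......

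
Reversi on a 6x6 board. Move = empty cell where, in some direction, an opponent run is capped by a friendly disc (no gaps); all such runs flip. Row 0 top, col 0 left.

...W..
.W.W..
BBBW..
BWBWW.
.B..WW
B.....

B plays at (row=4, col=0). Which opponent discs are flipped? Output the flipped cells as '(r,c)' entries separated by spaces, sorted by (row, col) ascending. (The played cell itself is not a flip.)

Dir NW: edge -> no flip
Dir N: first cell 'B' (not opp) -> no flip
Dir NE: opp run (3,1) capped by B -> flip
Dir W: edge -> no flip
Dir E: first cell 'B' (not opp) -> no flip
Dir SW: edge -> no flip
Dir S: first cell 'B' (not opp) -> no flip
Dir SE: first cell '.' (not opp) -> no flip

Answer: (3,1)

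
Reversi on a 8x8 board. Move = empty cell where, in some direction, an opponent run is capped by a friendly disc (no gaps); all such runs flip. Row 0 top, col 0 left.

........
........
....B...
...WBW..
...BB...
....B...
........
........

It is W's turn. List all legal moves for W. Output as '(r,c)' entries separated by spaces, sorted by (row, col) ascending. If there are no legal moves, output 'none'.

(1,3): flips 1 -> legal
(1,4): no bracket -> illegal
(1,5): flips 1 -> legal
(2,3): no bracket -> illegal
(2,5): no bracket -> illegal
(3,2): no bracket -> illegal
(4,2): no bracket -> illegal
(4,5): no bracket -> illegal
(5,2): no bracket -> illegal
(5,3): flips 2 -> legal
(5,5): flips 1 -> legal
(6,3): no bracket -> illegal
(6,4): no bracket -> illegal
(6,5): no bracket -> illegal

Answer: (1,3) (1,5) (5,3) (5,5)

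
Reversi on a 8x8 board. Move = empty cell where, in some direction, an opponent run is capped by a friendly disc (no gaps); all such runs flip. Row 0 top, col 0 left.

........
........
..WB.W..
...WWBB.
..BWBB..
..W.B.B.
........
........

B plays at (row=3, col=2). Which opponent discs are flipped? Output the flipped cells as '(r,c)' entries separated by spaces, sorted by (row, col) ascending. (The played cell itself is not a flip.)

Dir NW: first cell '.' (not opp) -> no flip
Dir N: opp run (2,2), next='.' -> no flip
Dir NE: first cell 'B' (not opp) -> no flip
Dir W: first cell '.' (not opp) -> no flip
Dir E: opp run (3,3) (3,4) capped by B -> flip
Dir SW: first cell '.' (not opp) -> no flip
Dir S: first cell 'B' (not opp) -> no flip
Dir SE: opp run (4,3) capped by B -> flip

Answer: (3,3) (3,4) (4,3)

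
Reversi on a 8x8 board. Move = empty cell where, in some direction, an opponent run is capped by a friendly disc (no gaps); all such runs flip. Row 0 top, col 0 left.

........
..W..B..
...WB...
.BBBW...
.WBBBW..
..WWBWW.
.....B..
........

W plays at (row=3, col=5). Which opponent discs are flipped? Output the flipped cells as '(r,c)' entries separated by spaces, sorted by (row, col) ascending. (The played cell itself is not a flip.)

Answer: (4,4)

Derivation:
Dir NW: opp run (2,4), next='.' -> no flip
Dir N: first cell '.' (not opp) -> no flip
Dir NE: first cell '.' (not opp) -> no flip
Dir W: first cell 'W' (not opp) -> no flip
Dir E: first cell '.' (not opp) -> no flip
Dir SW: opp run (4,4) capped by W -> flip
Dir S: first cell 'W' (not opp) -> no flip
Dir SE: first cell '.' (not opp) -> no flip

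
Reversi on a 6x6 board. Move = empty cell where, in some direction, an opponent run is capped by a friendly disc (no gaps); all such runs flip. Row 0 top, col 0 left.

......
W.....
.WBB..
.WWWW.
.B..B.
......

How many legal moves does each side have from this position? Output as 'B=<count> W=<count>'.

Answer: B=7 W=9

Derivation:
-- B to move --
(0,0): no bracket -> illegal
(0,1): no bracket -> illegal
(1,1): flips 2 -> legal
(1,2): no bracket -> illegal
(2,0): flips 1 -> legal
(2,4): flips 1 -> legal
(2,5): no bracket -> illegal
(3,0): no bracket -> illegal
(3,5): no bracket -> illegal
(4,0): flips 1 -> legal
(4,2): flips 1 -> legal
(4,3): flips 1 -> legal
(4,5): flips 1 -> legal
B mobility = 7
-- W to move --
(1,1): flips 1 -> legal
(1,2): flips 2 -> legal
(1,3): flips 2 -> legal
(1,4): flips 1 -> legal
(2,4): flips 2 -> legal
(3,0): no bracket -> illegal
(3,5): no bracket -> illegal
(4,0): no bracket -> illegal
(4,2): no bracket -> illegal
(4,3): no bracket -> illegal
(4,5): no bracket -> illegal
(5,0): flips 1 -> legal
(5,1): flips 1 -> legal
(5,2): no bracket -> illegal
(5,3): no bracket -> illegal
(5,4): flips 1 -> legal
(5,5): flips 1 -> legal
W mobility = 9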